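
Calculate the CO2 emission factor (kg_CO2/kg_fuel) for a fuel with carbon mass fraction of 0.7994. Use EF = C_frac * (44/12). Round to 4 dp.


EF = C_frac * (M_CO2 / M_C)
EF = 0.7994 * (44/12)
EF = 0.7994 * 3.666667 = 2.9311 kg_CO2/kg_fuel


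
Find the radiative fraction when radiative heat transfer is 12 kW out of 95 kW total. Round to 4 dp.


f_rad = Q_rad / Q_total
f_rad = 12 / 95 = 0.1263


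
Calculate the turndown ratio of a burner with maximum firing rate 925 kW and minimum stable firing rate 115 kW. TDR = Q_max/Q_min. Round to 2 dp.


TDR = Q_max / Q_min
TDR = 925 / 115 = 8.04


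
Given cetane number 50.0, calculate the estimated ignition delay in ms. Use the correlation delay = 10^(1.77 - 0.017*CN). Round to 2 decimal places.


delay = 10^(1.77 - 0.017*CN)
Exponent = 1.77 - 0.017*50.0 = 0.9200
delay = 10^0.9200 = 8.32 ms


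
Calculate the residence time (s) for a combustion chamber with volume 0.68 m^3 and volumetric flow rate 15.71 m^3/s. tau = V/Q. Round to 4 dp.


tau = V / Q_flow
tau = 0.68 / 15.71 = 0.0433 s


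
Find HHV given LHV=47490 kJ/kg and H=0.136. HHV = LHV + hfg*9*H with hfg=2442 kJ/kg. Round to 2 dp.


HHV = LHV + hfg * 9 * H
Water addition = 2442 * 9 * 0.136 = 2989.008 kJ/kg
HHV = 47490 + 2989.008 = 50479.01 kJ/kg


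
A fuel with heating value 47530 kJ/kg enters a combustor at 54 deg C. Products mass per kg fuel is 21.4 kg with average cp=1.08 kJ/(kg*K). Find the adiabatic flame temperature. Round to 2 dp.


T_ad = T_in + Hc / (m_p * cp)
Denominator = 21.4 * 1.08 = 23.1120
Temperature rise = 47530 / 23.1120 = 2056.51 K
T_ad = 54 + 2056.51 = 2110.51 deg C


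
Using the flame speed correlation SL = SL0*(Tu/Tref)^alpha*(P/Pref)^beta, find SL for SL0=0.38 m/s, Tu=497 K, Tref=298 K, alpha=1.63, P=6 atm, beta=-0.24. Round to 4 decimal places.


SL = SL0 * (Tu/Tref)^alpha * (P/Pref)^beta
T ratio = 497/298 = 1.66778523
(T ratio)^alpha = 1.66778523^1.63 = 2.301910
(P/Pref)^beta = 6^(-0.24) = 0.650495
SL = 0.38 * 2.301910 * 0.650495 = 0.5690 m/s


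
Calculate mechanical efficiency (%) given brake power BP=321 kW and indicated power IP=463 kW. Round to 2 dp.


eta_mech = (BP / IP) * 100
Ratio = 321 / 463 = 0.6933
eta_mech = 0.6933 * 100 = 69.33%


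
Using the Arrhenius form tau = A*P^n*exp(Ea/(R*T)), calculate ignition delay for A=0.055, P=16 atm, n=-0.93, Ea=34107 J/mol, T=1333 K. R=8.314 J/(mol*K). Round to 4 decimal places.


tau = A * P^n * exp(Ea/(R*T))
P^n = 16^(-0.93) = 0.07588718
Ea/(R*T) = 34107/(8.314*1333) = 3.077537
exp(Ea/(R*T)) = 21.704888
tau = 0.055 * 0.07588718 * 21.704888 = 0.0906 ms


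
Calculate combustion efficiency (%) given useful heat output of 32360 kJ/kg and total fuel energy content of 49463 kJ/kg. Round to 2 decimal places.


Efficiency = (Q_useful / Q_fuel) * 100
Efficiency = (32360 / 49463) * 100
Efficiency = 0.6542 * 100 = 65.42%


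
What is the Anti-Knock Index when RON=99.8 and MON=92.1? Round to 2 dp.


AKI = (RON + MON) / 2
AKI = (99.8 + 92.1) / 2
AKI = 191.9 / 2 = 95.95


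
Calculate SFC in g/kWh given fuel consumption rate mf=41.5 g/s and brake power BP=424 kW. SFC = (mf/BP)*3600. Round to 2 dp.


SFC = (mf / BP) * 3600
Rate = 41.5 / 424 = 0.097877 g/(s*kW)
SFC = 0.097877 * 3600 = 352.36 g/kWh


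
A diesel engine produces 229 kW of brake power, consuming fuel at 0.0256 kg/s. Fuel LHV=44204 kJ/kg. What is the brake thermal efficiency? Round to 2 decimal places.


eta_BTE = (BP / (mf * LHV)) * 100
Denominator = 0.0256 * 44204 = 1131.6224 kW
eta_BTE = (229 / 1131.6224) * 100 = 20.24%


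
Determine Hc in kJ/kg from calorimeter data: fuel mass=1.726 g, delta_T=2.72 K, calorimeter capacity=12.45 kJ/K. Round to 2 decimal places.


Hc = C_cal * delta_T / m_fuel
Q_released = 12.45 * 2.72 = 33.8640 kJ
m_fuel = 1.726 g = 1.726/1000 kg = 0.001726 kg
Hc = 33.8640 / 0.001726 = 19619.93 kJ/kg


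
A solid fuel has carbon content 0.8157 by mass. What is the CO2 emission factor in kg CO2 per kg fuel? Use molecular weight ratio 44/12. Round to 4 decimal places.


EF = C_frac * (M_CO2 / M_C)
EF = 0.8157 * (44/12)
EF = 0.8157 * 3.666667 = 2.9909 kg_CO2/kg_fuel


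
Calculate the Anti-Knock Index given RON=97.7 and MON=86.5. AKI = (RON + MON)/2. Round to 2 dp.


AKI = (RON + MON) / 2
AKI = (97.7 + 86.5) / 2
AKI = 184.2 / 2 = 92.10


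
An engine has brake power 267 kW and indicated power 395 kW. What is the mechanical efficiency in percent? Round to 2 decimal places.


eta_mech = (BP / IP) * 100
Ratio = 267 / 395 = 0.6759
eta_mech = 0.6759 * 100 = 67.59%


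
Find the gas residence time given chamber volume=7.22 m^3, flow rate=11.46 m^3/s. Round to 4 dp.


tau = V / Q_flow
tau = 7.22 / 11.46 = 0.6300 s


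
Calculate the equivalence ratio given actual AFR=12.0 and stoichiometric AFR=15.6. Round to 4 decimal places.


phi = AFR_stoich / AFR_actual
phi = 15.6 / 12.0 = 1.3000


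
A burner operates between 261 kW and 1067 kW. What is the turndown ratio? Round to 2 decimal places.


TDR = Q_max / Q_min
TDR = 1067 / 261 = 4.09


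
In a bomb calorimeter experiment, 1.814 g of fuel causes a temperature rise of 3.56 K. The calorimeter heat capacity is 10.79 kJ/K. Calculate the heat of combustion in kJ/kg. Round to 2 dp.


Hc = C_cal * delta_T / m_fuel
Q_released = 10.79 * 3.56 = 38.4124 kJ
m_fuel = 1.814 g = 1.814/1000 kg = 0.001814 kg
Hc = 38.4124 / 0.001814 = 21175.52 kJ/kg


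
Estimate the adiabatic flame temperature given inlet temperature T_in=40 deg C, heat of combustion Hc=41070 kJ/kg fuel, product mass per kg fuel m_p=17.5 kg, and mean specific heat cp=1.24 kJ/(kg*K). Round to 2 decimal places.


T_ad = T_in + Hc / (m_p * cp)
Denominator = 17.5 * 1.24 = 21.7000
Temperature rise = 41070 / 21.7000 = 1892.63 K
T_ad = 40 + 1892.63 = 1932.63 deg C


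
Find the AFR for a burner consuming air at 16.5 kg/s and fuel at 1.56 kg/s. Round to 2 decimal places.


AFR = m_air / m_fuel
AFR = 16.5 / 1.56 = 10.58


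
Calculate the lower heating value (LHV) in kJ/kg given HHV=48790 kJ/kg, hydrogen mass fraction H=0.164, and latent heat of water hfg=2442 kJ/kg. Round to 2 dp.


LHV = HHV - hfg * 9 * H
Water correction = 2442 * 9 * 0.164 = 3604.392 kJ/kg
LHV = 48790 - 3604.392 = 45185.61 kJ/kg


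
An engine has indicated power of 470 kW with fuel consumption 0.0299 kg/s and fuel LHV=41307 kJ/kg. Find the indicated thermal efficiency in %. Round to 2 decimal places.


eta_ith = (IP / (mf * LHV)) * 100
Denominator = 0.0299 * 41307 = 1235.0793 kW
eta_ith = (470 / 1235.0793) * 100 = 38.05%


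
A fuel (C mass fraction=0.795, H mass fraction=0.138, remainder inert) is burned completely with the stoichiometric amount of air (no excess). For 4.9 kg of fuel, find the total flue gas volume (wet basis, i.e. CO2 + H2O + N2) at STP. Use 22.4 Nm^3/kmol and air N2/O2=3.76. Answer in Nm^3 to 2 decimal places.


Per kg fuel: CO2 = (C/12 kmol)*22.4 = (0.795/12)*22.4 = 1.48400 Nm^3
Per kg fuel: H2O = (H/2 kmol)*22.4 = (0.138/2)*22.4 = 1.54560 Nm^3
O2 needed per kg fuel = C/12 + H/4 = 0.795/12 + 0.138/4 = 0.10075000 kmol
Per kg fuel: N2 = O2*3.76*22.4 = 0.10075000*3.76*22.4 = 8.48557 Nm^3
Total per kg = 1.48400 + 1.54560 + 8.48557 = 11.51517 Nm^3
Total = 11.51517 * 4.9 = 56.42 Nm^3


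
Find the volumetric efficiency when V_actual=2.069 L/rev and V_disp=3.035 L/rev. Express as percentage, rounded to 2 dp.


eta_v = (V_actual / V_disp) * 100
Ratio = 2.069 / 3.035 = 0.6817
eta_v = 0.6817 * 100 = 68.17%


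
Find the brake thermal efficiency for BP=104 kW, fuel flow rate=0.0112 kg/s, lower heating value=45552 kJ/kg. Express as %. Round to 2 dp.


eta_BTE = (BP / (mf * LHV)) * 100
Denominator = 0.0112 * 45552 = 510.1824 kW
eta_BTE = (104 / 510.1824) * 100 = 20.38%


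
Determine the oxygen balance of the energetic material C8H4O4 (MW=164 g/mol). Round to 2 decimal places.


OB = -1600 * (2C + H/2 - O) / MW
Inner = 2*8 + 4/2 - 4 = 14.00
OB = -1600 * 14.00 / 164 = -136.59%


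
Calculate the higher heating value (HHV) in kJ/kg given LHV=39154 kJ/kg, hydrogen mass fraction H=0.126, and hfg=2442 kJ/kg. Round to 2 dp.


HHV = LHV + hfg * 9 * H
Water addition = 2442 * 9 * 0.126 = 2769.228 kJ/kg
HHV = 39154 + 2769.228 = 41923.23 kJ/kg


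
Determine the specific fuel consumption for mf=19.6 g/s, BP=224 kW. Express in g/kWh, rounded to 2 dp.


SFC = (mf / BP) * 3600
Rate = 19.6 / 224 = 0.087500 g/(s*kW)
SFC = 0.087500 * 3600 = 315.00 g/kWh


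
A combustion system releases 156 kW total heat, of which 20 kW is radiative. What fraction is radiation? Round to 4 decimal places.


f_rad = Q_rad / Q_total
f_rad = 20 / 156 = 0.1282


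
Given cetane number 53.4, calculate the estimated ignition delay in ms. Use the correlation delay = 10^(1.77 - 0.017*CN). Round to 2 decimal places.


delay = 10^(1.77 - 0.017*CN)
Exponent = 1.77 - 0.017*53.4 = 0.8622
delay = 10^0.8622 = 7.28 ms


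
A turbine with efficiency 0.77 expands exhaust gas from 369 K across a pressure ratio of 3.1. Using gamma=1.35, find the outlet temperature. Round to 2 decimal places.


T_out = T_in * (1 - eta * (1 - PR^(-(gamma-1)/gamma)))
Exponent = -(1.35-1)/1.35 = -0.25925926
PR^exp = 3.1^(-0.25925926) = 0.74577862
Factor = 1 - 0.77*(1 - 0.74577862) = 0.80424954
T_out = 369 * 0.80424954 = 296.77 K


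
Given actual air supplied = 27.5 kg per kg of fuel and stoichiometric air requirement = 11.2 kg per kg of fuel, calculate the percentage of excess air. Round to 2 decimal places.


Excess air = actual - stoichiometric = 27.5 - 11.2 = 16.30 kg/kg fuel
Excess air % = (excess / stoich) * 100 = (16.30 / 11.2) * 100 = 145.54%


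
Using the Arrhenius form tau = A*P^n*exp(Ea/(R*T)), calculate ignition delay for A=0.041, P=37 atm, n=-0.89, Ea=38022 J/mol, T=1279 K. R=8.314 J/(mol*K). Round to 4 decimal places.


tau = A * P^n * exp(Ea/(R*T))
P^n = 37^(-0.89) = 0.04020689
Ea/(R*T) = 38022/(8.314*1279) = 3.575645
exp(Ea/(R*T)) = 35.717651
tau = 0.041 * 0.04020689 * 35.717651 = 0.0589 ms


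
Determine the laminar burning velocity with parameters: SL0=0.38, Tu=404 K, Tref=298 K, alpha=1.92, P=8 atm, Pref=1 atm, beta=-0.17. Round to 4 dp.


SL = SL0 * (Tu/Tref)^alpha * (P/Pref)^beta
T ratio = 404/298 = 1.35570470
(T ratio)^alpha = 1.35570470^1.92 = 1.793730
(P/Pref)^beta = 8^(-0.17) = 0.702222
SL = 0.38 * 1.793730 * 0.702222 = 0.4786 m/s


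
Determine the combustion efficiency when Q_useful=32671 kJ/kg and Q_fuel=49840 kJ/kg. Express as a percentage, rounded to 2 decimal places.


Efficiency = (Q_useful / Q_fuel) * 100
Efficiency = (32671 / 49840) * 100
Efficiency = 0.6555 * 100 = 65.55%


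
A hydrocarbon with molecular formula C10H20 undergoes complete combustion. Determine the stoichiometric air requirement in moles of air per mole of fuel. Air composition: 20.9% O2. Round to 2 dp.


Balanced combustion: C10H20 + 15 O2 -> 10 CO2 + 10 H2O
O2 needed = C + H/4 = 10 + 20/4 = 15.00 moles
Air moles = O2 / 0.209 = 15.00 / 0.209 = 71.77 moles air


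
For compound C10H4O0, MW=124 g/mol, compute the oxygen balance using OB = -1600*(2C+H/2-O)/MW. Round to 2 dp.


OB = -1600 * (2C + H/2 - O) / MW
Inner = 2*10 + 4/2 - 0 = 22.00
OB = -1600 * 22.00 / 124 = -283.87%


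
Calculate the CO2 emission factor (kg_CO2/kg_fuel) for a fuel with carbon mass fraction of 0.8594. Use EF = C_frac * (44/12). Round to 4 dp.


EF = C_frac * (M_CO2 / M_C)
EF = 0.8594 * (44/12)
EF = 0.8594 * 3.666667 = 3.1511 kg_CO2/kg_fuel


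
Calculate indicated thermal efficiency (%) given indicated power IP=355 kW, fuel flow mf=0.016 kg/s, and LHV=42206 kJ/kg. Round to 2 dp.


eta_ith = (IP / (mf * LHV)) * 100
Denominator = 0.016 * 42206 = 675.2960 kW
eta_ith = (355 / 675.2960) * 100 = 52.57%


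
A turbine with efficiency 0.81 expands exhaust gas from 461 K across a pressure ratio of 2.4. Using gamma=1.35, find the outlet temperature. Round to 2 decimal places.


T_out = T_in * (1 - eta * (1 - PR^(-(gamma-1)/gamma)))
Exponent = -(1.35-1)/1.35 = -0.25925926
PR^exp = 2.4^(-0.25925926) = 0.79694200
Factor = 1 - 0.81*(1 - 0.79694200) = 0.83552302
T_out = 461 * 0.83552302 = 385.18 K


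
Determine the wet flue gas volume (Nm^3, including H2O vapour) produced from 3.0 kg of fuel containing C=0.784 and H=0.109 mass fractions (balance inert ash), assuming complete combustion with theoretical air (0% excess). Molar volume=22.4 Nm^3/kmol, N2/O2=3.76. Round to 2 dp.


Per kg fuel: CO2 = (C/12 kmol)*22.4 = (0.784/12)*22.4 = 1.46347 Nm^3
Per kg fuel: H2O = (H/2 kmol)*22.4 = (0.109/2)*22.4 = 1.22080 Nm^3
O2 needed per kg fuel = C/12 + H/4 = 0.784/12 + 0.109/4 = 0.09258333 kmol
Per kg fuel: N2 = O2*3.76*22.4 = 0.09258333*3.76*22.4 = 7.79774 Nm^3
Total per kg = 1.46347 + 1.22080 + 7.79774 = 10.48201 Nm^3
Total = 10.48201 * 3.0 = 31.45 Nm^3


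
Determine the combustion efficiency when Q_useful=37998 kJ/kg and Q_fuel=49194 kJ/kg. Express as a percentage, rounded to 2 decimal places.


Efficiency = (Q_useful / Q_fuel) * 100
Efficiency = (37998 / 49194) * 100
Efficiency = 0.7724 * 100 = 77.24%


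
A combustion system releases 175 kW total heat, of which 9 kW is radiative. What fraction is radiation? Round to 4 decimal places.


f_rad = Q_rad / Q_total
f_rad = 9 / 175 = 0.0514


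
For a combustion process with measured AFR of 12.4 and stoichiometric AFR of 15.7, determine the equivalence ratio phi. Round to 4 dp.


phi = AFR_stoich / AFR_actual
phi = 15.7 / 12.4 = 1.2661


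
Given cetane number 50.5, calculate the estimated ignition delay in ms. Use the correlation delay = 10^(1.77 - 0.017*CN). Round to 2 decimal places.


delay = 10^(1.77 - 0.017*CN)
Exponent = 1.77 - 0.017*50.5 = 0.9115
delay = 10^0.9115 = 8.16 ms


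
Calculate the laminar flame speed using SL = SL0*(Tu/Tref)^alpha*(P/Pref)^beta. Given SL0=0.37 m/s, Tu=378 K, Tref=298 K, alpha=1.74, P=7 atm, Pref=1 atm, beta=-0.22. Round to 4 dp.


SL = SL0 * (Tu/Tref)^alpha * (P/Pref)^beta
T ratio = 378/298 = 1.26845638
(T ratio)^alpha = 1.26845638^1.74 = 1.512514
(P/Pref)^beta = 7^(-0.22) = 0.651746
SL = 0.37 * 1.512514 * 0.651746 = 0.3647 m/s


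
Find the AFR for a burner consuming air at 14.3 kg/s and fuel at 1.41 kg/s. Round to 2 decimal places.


AFR = m_air / m_fuel
AFR = 14.3 / 1.41 = 10.14


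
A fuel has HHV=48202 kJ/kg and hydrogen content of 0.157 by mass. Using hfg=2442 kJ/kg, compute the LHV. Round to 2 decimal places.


LHV = HHV - hfg * 9 * H
Water correction = 2442 * 9 * 0.157 = 3450.546 kJ/kg
LHV = 48202 - 3450.546 = 44751.45 kJ/kg


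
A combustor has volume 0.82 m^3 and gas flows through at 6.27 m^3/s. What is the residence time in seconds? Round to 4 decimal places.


tau = V / Q_flow
tau = 0.82 / 6.27 = 0.1308 s


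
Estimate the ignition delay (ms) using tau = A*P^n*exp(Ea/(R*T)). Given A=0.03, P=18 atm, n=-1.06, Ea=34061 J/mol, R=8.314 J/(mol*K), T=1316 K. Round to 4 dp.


tau = A * P^n * exp(Ea/(R*T))
P^n = 18^(-1.06) = 0.04671014
Ea/(R*T) = 34061/(8.314*1316) = 3.113089
exp(Ea/(R*T)) = 22.490402
tau = 0.03 * 0.04671014 * 22.490402 = 0.0315 ms


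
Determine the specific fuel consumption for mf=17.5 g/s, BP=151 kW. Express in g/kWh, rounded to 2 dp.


SFC = (mf / BP) * 3600
Rate = 17.5 / 151 = 0.115894 g/(s*kW)
SFC = 0.115894 * 3600 = 417.22 g/kWh


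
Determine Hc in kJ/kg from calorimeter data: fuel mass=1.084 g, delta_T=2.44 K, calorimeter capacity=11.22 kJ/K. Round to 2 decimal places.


Hc = C_cal * delta_T / m_fuel
Q_released = 11.22 * 2.44 = 27.3768 kJ
m_fuel = 1.084 g = 1.084/1000 kg = 0.001084 kg
Hc = 27.3768 / 0.001084 = 25255.35 kJ/kg


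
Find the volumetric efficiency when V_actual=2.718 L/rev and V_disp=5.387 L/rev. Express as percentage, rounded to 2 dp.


eta_v = (V_actual / V_disp) * 100
Ratio = 2.718 / 5.387 = 0.5045
eta_v = 0.5045 * 100 = 50.45%


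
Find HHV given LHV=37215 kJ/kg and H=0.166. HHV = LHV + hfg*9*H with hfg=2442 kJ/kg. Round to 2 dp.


HHV = LHV + hfg * 9 * H
Water addition = 2442 * 9 * 0.166 = 3648.348 kJ/kg
HHV = 37215 + 3648.348 = 40863.35 kJ/kg


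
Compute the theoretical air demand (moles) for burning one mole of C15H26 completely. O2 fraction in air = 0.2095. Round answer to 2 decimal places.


Balanced combustion: C15H26 + 21.5 O2 -> 15 CO2 + 13 H2O
O2 needed = C + H/4 = 15 + 26/4 = 21.50 moles
Air moles = O2 / 0.2095 = 21.50 / 0.2095 = 102.63 moles air


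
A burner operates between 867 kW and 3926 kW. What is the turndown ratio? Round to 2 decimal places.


TDR = Q_max / Q_min
TDR = 3926 / 867 = 4.53


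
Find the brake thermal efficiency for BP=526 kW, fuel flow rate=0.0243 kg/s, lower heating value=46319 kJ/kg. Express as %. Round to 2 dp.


eta_BTE = (BP / (mf * LHV)) * 100
Denominator = 0.0243 * 46319 = 1125.5517 kW
eta_BTE = (526 / 1125.5517) * 100 = 46.73%


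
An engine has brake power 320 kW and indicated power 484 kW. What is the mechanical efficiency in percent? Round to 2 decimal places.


eta_mech = (BP / IP) * 100
Ratio = 320 / 484 = 0.6612
eta_mech = 0.6612 * 100 = 66.12%


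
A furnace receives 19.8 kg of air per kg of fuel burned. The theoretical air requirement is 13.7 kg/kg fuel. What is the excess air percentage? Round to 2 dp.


Excess air = actual - stoichiometric = 19.8 - 13.7 = 6.10 kg/kg fuel
Excess air % = (excess / stoich) * 100 = (6.10 / 13.7) * 100 = 44.53%


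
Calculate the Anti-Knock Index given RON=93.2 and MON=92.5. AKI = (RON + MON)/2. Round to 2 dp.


AKI = (RON + MON) / 2
AKI = (93.2 + 92.5) / 2
AKI = 185.7 / 2 = 92.85


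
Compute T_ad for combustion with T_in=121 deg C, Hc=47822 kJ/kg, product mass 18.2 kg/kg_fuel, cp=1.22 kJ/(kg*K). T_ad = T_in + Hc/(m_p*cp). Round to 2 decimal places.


T_ad = T_in + Hc / (m_p * cp)
Denominator = 18.2 * 1.22 = 22.2040
Temperature rise = 47822 / 22.2040 = 2153.76 K
T_ad = 121 + 2153.76 = 2274.76 deg C


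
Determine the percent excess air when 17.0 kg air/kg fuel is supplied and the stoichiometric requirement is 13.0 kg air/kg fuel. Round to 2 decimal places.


Excess air = actual - stoichiometric = 17.0 - 13.0 = 4.00 kg/kg fuel
Excess air % = (excess / stoich) * 100 = (4.00 / 13.0) * 100 = 30.77%


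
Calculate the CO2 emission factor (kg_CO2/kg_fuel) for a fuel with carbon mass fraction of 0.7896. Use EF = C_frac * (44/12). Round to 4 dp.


EF = C_frac * (M_CO2 / M_C)
EF = 0.7896 * (44/12)
EF = 0.7896 * 3.666667 = 2.8952 kg_CO2/kg_fuel


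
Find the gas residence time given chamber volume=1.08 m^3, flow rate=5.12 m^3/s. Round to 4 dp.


tau = V / Q_flow
tau = 1.08 / 5.12 = 0.2109 s


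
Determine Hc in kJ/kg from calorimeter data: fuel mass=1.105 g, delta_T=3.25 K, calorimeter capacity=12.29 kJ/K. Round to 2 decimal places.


Hc = C_cal * delta_T / m_fuel
Q_released = 12.29 * 3.25 = 39.9425 kJ
m_fuel = 1.105 g = 1.105/1000 kg = 0.001105 kg
Hc = 39.9425 / 0.001105 = 36147.06 kJ/kg


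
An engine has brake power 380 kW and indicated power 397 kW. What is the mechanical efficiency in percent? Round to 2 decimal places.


eta_mech = (BP / IP) * 100
Ratio = 380 / 397 = 0.9572
eta_mech = 0.9572 * 100 = 95.72%


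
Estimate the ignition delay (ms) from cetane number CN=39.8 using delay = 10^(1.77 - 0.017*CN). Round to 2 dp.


delay = 10^(1.77 - 0.017*CN)
Exponent = 1.77 - 0.017*39.8 = 1.0934
delay = 10^1.0934 = 12.40 ms


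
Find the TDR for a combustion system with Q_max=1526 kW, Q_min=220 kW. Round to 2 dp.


TDR = Q_max / Q_min
TDR = 1526 / 220 = 6.94


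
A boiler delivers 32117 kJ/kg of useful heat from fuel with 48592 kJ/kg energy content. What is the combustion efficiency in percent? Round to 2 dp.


Efficiency = (Q_useful / Q_fuel) * 100
Efficiency = (32117 / 48592) * 100
Efficiency = 0.6610 * 100 = 66.10%


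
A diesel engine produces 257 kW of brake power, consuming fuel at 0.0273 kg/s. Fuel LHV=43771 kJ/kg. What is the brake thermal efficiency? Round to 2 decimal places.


eta_BTE = (BP / (mf * LHV)) * 100
Denominator = 0.0273 * 43771 = 1194.9483 kW
eta_BTE = (257 / 1194.9483) * 100 = 21.51%


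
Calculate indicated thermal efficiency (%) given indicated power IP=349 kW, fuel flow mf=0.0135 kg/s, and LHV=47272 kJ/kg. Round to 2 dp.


eta_ith = (IP / (mf * LHV)) * 100
Denominator = 0.0135 * 47272 = 638.1720 kW
eta_ith = (349 / 638.1720) * 100 = 54.69%


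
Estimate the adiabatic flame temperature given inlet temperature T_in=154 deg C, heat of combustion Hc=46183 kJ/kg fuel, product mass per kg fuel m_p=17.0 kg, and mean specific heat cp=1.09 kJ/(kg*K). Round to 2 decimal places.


T_ad = T_in + Hc / (m_p * cp)
Denominator = 17.0 * 1.09 = 18.5300
Temperature rise = 46183 / 18.5300 = 2492.34 K
T_ad = 154 + 2492.34 = 2646.34 deg C


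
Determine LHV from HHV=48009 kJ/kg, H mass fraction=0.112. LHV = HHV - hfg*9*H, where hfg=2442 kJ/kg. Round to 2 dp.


LHV = HHV - hfg * 9 * H
Water correction = 2442 * 9 * 0.112 = 2461.536 kJ/kg
LHV = 48009 - 2461.536 = 45547.46 kJ/kg


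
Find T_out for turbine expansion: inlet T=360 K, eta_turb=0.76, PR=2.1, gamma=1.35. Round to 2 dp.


T_out = T_in * (1 - eta * (1 - PR^(-(gamma-1)/gamma)))
Exponent = -(1.35-1)/1.35 = -0.25925926
PR^exp = 2.1^(-0.25925926) = 0.82501466
Factor = 1 - 0.76*(1 - 0.82501466) = 0.86701114
T_out = 360 * 0.86701114 = 312.12 K


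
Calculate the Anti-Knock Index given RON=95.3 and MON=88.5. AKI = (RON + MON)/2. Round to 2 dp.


AKI = (RON + MON) / 2
AKI = (95.3 + 88.5) / 2
AKI = 183.8 / 2 = 91.90


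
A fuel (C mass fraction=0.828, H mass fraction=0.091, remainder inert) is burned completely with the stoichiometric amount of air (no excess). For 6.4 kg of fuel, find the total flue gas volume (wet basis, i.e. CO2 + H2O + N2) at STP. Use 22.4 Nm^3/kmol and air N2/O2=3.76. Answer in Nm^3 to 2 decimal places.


Per kg fuel: CO2 = (C/12 kmol)*22.4 = (0.828/12)*22.4 = 1.54560 Nm^3
Per kg fuel: H2O = (H/2 kmol)*22.4 = (0.091/2)*22.4 = 1.01920 Nm^3
O2 needed per kg fuel = C/12 + H/4 = 0.828/12 + 0.091/4 = 0.09175000 kmol
Per kg fuel: N2 = O2*3.76*22.4 = 0.09175000*3.76*22.4 = 7.72755 Nm^3
Total per kg = 1.54560 + 1.01920 + 7.72755 = 10.29235 Nm^3
Total = 10.29235 * 6.4 = 65.87 Nm^3


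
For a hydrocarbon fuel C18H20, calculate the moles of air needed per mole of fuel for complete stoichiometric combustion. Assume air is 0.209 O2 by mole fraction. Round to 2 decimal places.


Balanced combustion: C18H20 + 23 O2 -> 18 CO2 + 10 H2O
O2 needed = C + H/4 = 18 + 20/4 = 23.00 moles
Air moles = O2 / 0.209 = 23.00 / 0.209 = 110.05 moles air


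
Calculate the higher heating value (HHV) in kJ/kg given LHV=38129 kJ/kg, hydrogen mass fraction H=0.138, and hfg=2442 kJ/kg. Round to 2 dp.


HHV = LHV + hfg * 9 * H
Water addition = 2442 * 9 * 0.138 = 3032.964 kJ/kg
HHV = 38129 + 3032.964 = 41161.96 kJ/kg


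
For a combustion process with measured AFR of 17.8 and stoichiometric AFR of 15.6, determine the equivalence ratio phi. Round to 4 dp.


phi = AFR_stoich / AFR_actual
phi = 15.6 / 17.8 = 0.8764


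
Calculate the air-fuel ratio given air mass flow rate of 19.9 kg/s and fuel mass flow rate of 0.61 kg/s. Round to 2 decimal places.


AFR = m_air / m_fuel
AFR = 19.9 / 0.61 = 32.62


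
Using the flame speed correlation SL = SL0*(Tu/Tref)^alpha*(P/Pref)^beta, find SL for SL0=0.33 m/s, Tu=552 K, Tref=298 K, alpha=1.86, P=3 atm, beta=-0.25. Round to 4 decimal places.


SL = SL0 * (Tu/Tref)^alpha * (P/Pref)^beta
T ratio = 552/298 = 1.85234899
(T ratio)^alpha = 1.85234899^1.86 = 3.147491
(P/Pref)^beta = 3^(-0.25) = 0.759836
SL = 0.33 * 3.147491 * 0.759836 = 0.7892 m/s


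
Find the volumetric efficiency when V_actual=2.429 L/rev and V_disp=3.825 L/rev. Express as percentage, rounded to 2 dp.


eta_v = (V_actual / V_disp) * 100
Ratio = 2.429 / 3.825 = 0.6350
eta_v = 0.6350 * 100 = 63.50%


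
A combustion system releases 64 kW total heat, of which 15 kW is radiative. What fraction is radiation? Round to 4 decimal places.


f_rad = Q_rad / Q_total
f_rad = 15 / 64 = 0.2344


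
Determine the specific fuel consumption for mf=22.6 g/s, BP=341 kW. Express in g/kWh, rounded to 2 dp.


SFC = (mf / BP) * 3600
Rate = 22.6 / 341 = 0.066276 g/(s*kW)
SFC = 0.066276 * 3600 = 238.59 g/kWh


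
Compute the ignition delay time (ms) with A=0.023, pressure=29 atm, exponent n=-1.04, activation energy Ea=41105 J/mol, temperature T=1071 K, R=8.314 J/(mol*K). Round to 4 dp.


tau = A * P^n * exp(Ea/(R*T))
P^n = 29^(-1.04) = 0.03013742
Ea/(R*T) = 41105/(8.314*1071) = 4.616312
exp(Ea/(R*T)) = 101.120420
tau = 0.023 * 0.03013742 * 101.120420 = 0.0701 ms


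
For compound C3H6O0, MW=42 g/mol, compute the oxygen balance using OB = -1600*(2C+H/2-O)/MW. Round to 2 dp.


OB = -1600 * (2C + H/2 - O) / MW
Inner = 2*3 + 6/2 - 0 = 9.00
OB = -1600 * 9.00 / 42 = -342.86%


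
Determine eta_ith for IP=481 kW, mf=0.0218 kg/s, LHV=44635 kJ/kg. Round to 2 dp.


eta_ith = (IP / (mf * LHV)) * 100
Denominator = 0.0218 * 44635 = 973.0430 kW
eta_ith = (481 / 973.0430) * 100 = 49.43%


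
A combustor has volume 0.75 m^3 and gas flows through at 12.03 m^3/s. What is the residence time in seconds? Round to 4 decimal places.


tau = V / Q_flow
tau = 0.75 / 12.03 = 0.0623 s


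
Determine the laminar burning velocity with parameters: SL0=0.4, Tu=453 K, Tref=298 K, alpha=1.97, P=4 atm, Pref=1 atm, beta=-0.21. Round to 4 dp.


SL = SL0 * (Tu/Tref)^alpha * (P/Pref)^beta
T ratio = 453/298 = 1.52013423
(T ratio)^alpha = 1.52013423^1.97 = 2.281957
(P/Pref)^beta = 4^(-0.21) = 0.747425
SL = 0.4 * 2.281957 * 0.747425 = 0.6822 m/s


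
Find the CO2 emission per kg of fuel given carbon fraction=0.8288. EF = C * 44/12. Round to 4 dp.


EF = C_frac * (M_CO2 / M_C)
EF = 0.8288 * (44/12)
EF = 0.8288 * 3.666667 = 3.0389 kg_CO2/kg_fuel


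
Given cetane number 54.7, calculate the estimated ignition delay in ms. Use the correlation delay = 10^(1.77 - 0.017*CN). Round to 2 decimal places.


delay = 10^(1.77 - 0.017*CN)
Exponent = 1.77 - 0.017*54.7 = 0.8401
delay = 10^0.8401 = 6.92 ms


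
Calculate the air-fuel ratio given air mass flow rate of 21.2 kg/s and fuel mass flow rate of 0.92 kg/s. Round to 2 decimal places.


AFR = m_air / m_fuel
AFR = 21.2 / 0.92 = 23.04


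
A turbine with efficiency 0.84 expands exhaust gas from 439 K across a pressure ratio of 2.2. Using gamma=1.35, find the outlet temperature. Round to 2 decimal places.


T_out = T_in * (1 - eta * (1 - PR^(-(gamma-1)/gamma)))
Exponent = -(1.35-1)/1.35 = -0.25925926
PR^exp = 2.2^(-0.25925926) = 0.81512413
Factor = 1 - 0.84*(1 - 0.81512413) = 0.84470427
T_out = 439 * 0.84470427 = 370.83 K


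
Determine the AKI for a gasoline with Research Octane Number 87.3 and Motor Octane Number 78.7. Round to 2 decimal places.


AKI = (RON + MON) / 2
AKI = (87.3 + 78.7) / 2
AKI = 166.0 / 2 = 83.00


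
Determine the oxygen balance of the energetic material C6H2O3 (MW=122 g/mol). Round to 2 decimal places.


OB = -1600 * (2C + H/2 - O) / MW
Inner = 2*6 + 2/2 - 3 = 10.00
OB = -1600 * 10.00 / 122 = -131.15%


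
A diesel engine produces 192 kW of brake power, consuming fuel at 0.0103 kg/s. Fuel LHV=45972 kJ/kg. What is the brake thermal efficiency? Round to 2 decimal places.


eta_BTE = (BP / (mf * LHV)) * 100
Denominator = 0.0103 * 45972 = 473.5116 kW
eta_BTE = (192 / 473.5116) * 100 = 40.55%


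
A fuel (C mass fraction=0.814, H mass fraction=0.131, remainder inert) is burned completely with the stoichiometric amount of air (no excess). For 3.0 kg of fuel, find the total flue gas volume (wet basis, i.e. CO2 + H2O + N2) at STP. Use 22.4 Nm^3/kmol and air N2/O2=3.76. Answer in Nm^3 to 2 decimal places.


Per kg fuel: CO2 = (C/12 kmol)*22.4 = (0.814/12)*22.4 = 1.51947 Nm^3
Per kg fuel: H2O = (H/2 kmol)*22.4 = (0.131/2)*22.4 = 1.46720 Nm^3
O2 needed per kg fuel = C/12 + H/4 = 0.814/12 + 0.131/4 = 0.10058333 kmol
Per kg fuel: N2 = O2*3.76*22.4 = 0.10058333*3.76*22.4 = 8.47153 Nm^3
Total per kg = 1.51947 + 1.46720 + 8.47153 = 11.45820 Nm^3
Total = 11.45820 * 3.0 = 34.37 Nm^3


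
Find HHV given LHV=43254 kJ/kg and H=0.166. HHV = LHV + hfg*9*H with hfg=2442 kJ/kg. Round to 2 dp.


HHV = LHV + hfg * 9 * H
Water addition = 2442 * 9 * 0.166 = 3648.348 kJ/kg
HHV = 43254 + 3648.348 = 46902.35 kJ/kg


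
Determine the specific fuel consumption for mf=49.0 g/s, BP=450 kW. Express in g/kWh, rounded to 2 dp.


SFC = (mf / BP) * 3600
Rate = 49.0 / 450 = 0.108889 g/(s*kW)
SFC = 0.108889 * 3600 = 392.00 g/kWh


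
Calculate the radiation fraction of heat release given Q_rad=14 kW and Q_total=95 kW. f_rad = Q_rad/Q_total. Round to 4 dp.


f_rad = Q_rad / Q_total
f_rad = 14 / 95 = 0.1474


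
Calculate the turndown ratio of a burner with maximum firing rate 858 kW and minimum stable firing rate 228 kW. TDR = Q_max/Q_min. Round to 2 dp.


TDR = Q_max / Q_min
TDR = 858 / 228 = 3.76


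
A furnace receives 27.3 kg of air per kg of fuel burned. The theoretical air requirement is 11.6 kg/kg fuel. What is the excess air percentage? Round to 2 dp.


Excess air = actual - stoichiometric = 27.3 - 11.6 = 15.70 kg/kg fuel
Excess air % = (excess / stoich) * 100 = (15.70 / 11.6) * 100 = 135.34%


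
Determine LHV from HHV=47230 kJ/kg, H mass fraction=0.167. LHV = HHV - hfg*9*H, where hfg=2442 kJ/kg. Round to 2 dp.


LHV = HHV - hfg * 9 * H
Water correction = 2442 * 9 * 0.167 = 3670.326 kJ/kg
LHV = 47230 - 3670.326 = 43559.67 kJ/kg


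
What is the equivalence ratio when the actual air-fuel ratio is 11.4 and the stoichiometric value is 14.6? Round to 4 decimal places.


phi = AFR_stoich / AFR_actual
phi = 14.6 / 11.4 = 1.2807


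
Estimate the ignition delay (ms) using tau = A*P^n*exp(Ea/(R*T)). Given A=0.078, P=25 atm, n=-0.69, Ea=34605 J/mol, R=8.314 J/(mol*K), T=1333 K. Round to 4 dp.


tau = A * P^n * exp(Ea/(R*T))
P^n = 25^(-0.69) = 0.10849792
Ea/(R*T) = 34605/(8.314*1333) = 3.122473
exp(Ea/(R*T)) = 22.702452
tau = 0.078 * 0.10849792 * 22.702452 = 0.1921 ms


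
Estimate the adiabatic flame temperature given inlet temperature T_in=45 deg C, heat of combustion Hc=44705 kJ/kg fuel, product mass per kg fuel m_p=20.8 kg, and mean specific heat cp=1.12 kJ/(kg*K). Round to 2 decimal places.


T_ad = T_in + Hc / (m_p * cp)
Denominator = 20.8 * 1.12 = 23.2960
Temperature rise = 44705 / 23.2960 = 1919.00 K
T_ad = 45 + 1919.00 = 1964.00 deg C


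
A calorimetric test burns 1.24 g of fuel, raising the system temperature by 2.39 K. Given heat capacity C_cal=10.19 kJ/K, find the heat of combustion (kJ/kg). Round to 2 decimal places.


Hc = C_cal * delta_T / m_fuel
Q_released = 10.19 * 2.39 = 24.3541 kJ
m_fuel = 1.24 g = 1.24/1000 kg = 0.001240 kg
Hc = 24.3541 / 0.001240 = 19640.40 kJ/kg


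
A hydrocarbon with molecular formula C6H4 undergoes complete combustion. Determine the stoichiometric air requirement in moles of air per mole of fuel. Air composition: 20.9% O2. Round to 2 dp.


Balanced combustion: C6H4 + 7 O2 -> 6 CO2 + 2 H2O
O2 needed = C + H/4 = 6 + 4/4 = 7.00 moles
Air moles = O2 / 0.209 = 7.00 / 0.209 = 33.49 moles air


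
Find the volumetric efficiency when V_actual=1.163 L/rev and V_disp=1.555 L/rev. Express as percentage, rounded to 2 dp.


eta_v = (V_actual / V_disp) * 100
Ratio = 1.163 / 1.555 = 0.7479
eta_v = 0.7479 * 100 = 74.79%


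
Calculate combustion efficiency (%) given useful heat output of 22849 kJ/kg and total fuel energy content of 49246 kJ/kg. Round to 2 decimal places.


Efficiency = (Q_useful / Q_fuel) * 100
Efficiency = (22849 / 49246) * 100
Efficiency = 0.4640 * 100 = 46.40%


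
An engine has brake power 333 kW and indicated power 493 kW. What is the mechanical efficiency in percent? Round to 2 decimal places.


eta_mech = (BP / IP) * 100
Ratio = 333 / 493 = 0.6755
eta_mech = 0.6755 * 100 = 67.55%


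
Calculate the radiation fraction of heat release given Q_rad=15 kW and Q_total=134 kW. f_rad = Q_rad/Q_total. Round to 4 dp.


f_rad = Q_rad / Q_total
f_rad = 15 / 134 = 0.1119


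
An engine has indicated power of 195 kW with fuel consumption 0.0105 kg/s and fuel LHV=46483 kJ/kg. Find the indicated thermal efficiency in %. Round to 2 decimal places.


eta_ith = (IP / (mf * LHV)) * 100
Denominator = 0.0105 * 46483 = 488.0715 kW
eta_ith = (195 / 488.0715) * 100 = 39.95%


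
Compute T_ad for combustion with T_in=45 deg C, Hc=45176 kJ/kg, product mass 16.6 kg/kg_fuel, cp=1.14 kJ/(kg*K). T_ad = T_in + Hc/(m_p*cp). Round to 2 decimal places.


T_ad = T_in + Hc / (m_p * cp)
Denominator = 16.6 * 1.14 = 18.9240
Temperature rise = 45176 / 18.9240 = 2387.23 K
T_ad = 45 + 2387.23 = 2432.23 deg C


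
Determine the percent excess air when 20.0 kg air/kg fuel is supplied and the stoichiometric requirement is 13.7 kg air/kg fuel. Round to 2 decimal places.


Excess air = actual - stoichiometric = 20.0 - 13.7 = 6.30 kg/kg fuel
Excess air % = (excess / stoich) * 100 = (6.30 / 13.7) * 100 = 45.99%


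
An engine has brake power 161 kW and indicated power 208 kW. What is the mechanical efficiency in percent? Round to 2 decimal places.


eta_mech = (BP / IP) * 100
Ratio = 161 / 208 = 0.7740
eta_mech = 0.7740 * 100 = 77.40%


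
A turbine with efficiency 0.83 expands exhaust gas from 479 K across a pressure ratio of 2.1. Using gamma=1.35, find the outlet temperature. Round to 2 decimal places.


T_out = T_in * (1 - eta * (1 - PR^(-(gamma-1)/gamma)))
Exponent = -(1.35-1)/1.35 = -0.25925926
PR^exp = 2.1^(-0.25925926) = 0.82501466
Factor = 1 - 0.83*(1 - 0.82501466) = 0.85476217
T_out = 479 * 0.85476217 = 409.43 K


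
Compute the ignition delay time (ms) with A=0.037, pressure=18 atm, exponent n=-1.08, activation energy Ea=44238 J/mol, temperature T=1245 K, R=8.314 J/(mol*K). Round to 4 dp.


tau = A * P^n * exp(Ea/(R*T))
P^n = 18^(-1.08) = 0.04408651
Ea/(R*T) = 44238/(8.314*1245) = 4.273819
exp(Ea/(R*T)) = 71.795290
tau = 0.037 * 0.04408651 * 71.795290 = 0.1171 ms


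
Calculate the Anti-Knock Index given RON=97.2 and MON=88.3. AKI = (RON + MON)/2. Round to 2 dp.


AKI = (RON + MON) / 2
AKI = (97.2 + 88.3) / 2
AKI = 185.5 / 2 = 92.75


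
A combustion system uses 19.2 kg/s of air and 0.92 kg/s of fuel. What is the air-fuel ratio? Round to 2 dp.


AFR = m_air / m_fuel
AFR = 19.2 / 0.92 = 20.87


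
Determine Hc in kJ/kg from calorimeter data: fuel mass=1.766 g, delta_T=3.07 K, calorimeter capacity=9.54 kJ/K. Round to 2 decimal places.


Hc = C_cal * delta_T / m_fuel
Q_released = 9.54 * 3.07 = 29.2878 kJ
m_fuel = 1.766 g = 1.766/1000 kg = 0.001766 kg
Hc = 29.2878 / 0.001766 = 16584.26 kJ/kg


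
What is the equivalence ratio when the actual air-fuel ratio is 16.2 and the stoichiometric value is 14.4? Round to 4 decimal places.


phi = AFR_stoich / AFR_actual
phi = 14.4 / 16.2 = 0.8889


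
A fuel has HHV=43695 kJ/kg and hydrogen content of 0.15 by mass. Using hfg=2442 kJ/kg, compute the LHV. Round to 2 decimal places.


LHV = HHV - hfg * 9 * H
Water correction = 2442 * 9 * 0.15 = 3296.700 kJ/kg
LHV = 43695 - 3296.700 = 40398.30 kJ/kg


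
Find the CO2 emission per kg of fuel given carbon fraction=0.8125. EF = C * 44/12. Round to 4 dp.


EF = C_frac * (M_CO2 / M_C)
EF = 0.8125 * (44/12)
EF = 0.8125 * 3.666667 = 2.9792 kg_CO2/kg_fuel


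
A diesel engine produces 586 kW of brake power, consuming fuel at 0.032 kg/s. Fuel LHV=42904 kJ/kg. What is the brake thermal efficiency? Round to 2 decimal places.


eta_BTE = (BP / (mf * LHV)) * 100
Denominator = 0.032 * 42904 = 1372.9280 kW
eta_BTE = (586 / 1372.9280) * 100 = 42.68%


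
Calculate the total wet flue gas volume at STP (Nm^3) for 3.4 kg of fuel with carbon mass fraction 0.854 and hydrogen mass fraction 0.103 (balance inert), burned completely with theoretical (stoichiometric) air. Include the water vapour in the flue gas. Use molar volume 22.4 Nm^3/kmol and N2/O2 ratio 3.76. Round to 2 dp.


Per kg fuel: CO2 = (C/12 kmol)*22.4 = (0.854/12)*22.4 = 1.59413 Nm^3
Per kg fuel: H2O = (H/2 kmol)*22.4 = (0.103/2)*22.4 = 1.15360 Nm^3
O2 needed per kg fuel = C/12 + H/4 = 0.854/12 + 0.103/4 = 0.09691667 kmol
Per kg fuel: N2 = O2*3.76*22.4 = 0.09691667*3.76*22.4 = 8.16271 Nm^3
Total per kg = 1.59413 + 1.15360 + 8.16271 = 10.91044 Nm^3
Total = 10.91044 * 3.4 = 37.10 Nm^3


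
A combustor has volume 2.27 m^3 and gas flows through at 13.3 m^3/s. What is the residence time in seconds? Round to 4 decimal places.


tau = V / Q_flow
tau = 2.27 / 13.3 = 0.1707 s


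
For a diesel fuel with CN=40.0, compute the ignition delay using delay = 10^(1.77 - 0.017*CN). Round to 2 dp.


delay = 10^(1.77 - 0.017*CN)
Exponent = 1.77 - 0.017*40.0 = 1.0900
delay = 10^1.0900 = 12.30 ms


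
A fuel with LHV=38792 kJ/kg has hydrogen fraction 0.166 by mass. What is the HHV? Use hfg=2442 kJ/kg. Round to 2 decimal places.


HHV = LHV + hfg * 9 * H
Water addition = 2442 * 9 * 0.166 = 3648.348 kJ/kg
HHV = 38792 + 3648.348 = 42440.35 kJ/kg


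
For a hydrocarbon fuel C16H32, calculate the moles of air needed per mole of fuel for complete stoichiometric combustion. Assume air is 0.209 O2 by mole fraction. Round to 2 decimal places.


Balanced combustion: C16H32 + 24 O2 -> 16 CO2 + 16 H2O
O2 needed = C + H/4 = 16 + 32/4 = 24.00 moles
Air moles = O2 / 0.209 = 24.00 / 0.209 = 114.83 moles air


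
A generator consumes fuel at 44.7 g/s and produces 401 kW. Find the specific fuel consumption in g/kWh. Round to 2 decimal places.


SFC = (mf / BP) * 3600
Rate = 44.7 / 401 = 0.111471 g/(s*kW)
SFC = 0.111471 * 3600 = 401.30 g/kWh


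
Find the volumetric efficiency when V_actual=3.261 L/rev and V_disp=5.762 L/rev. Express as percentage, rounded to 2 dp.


eta_v = (V_actual / V_disp) * 100
Ratio = 3.261 / 5.762 = 0.5659
eta_v = 0.5659 * 100 = 56.59%


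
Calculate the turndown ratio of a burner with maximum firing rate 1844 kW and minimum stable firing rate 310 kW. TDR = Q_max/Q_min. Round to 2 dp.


TDR = Q_max / Q_min
TDR = 1844 / 310 = 5.95


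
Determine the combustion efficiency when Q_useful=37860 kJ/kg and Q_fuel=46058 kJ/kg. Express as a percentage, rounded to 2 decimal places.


Efficiency = (Q_useful / Q_fuel) * 100
Efficiency = (37860 / 46058) * 100
Efficiency = 0.8220 * 100 = 82.20%


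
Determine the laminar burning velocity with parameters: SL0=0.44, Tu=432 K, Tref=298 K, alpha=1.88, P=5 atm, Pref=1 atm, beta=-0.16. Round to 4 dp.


SL = SL0 * (Tu/Tref)^alpha * (P/Pref)^beta
T ratio = 432/298 = 1.44966443
(T ratio)^alpha = 1.44966443^1.88 = 2.009939
(P/Pref)^beta = 5^(-0.16) = 0.772974
SL = 0.44 * 2.009939 * 0.772974 = 0.6836 m/s


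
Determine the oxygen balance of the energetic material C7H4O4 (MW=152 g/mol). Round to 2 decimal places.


OB = -1600 * (2C + H/2 - O) / MW
Inner = 2*7 + 4/2 - 4 = 12.00
OB = -1600 * 12.00 / 152 = -126.32%


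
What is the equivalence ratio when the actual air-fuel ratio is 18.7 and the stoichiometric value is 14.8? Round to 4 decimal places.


phi = AFR_stoich / AFR_actual
phi = 14.8 / 18.7 = 0.7914


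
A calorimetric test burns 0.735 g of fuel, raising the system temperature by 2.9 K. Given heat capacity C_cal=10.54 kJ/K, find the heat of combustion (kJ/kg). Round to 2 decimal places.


Hc = C_cal * delta_T / m_fuel
Q_released = 10.54 * 2.9 = 30.5660 kJ
m_fuel = 0.735 g = 0.735/1000 kg = 0.000735 kg
Hc = 30.5660 / 0.000735 = 41586.39 kJ/kg


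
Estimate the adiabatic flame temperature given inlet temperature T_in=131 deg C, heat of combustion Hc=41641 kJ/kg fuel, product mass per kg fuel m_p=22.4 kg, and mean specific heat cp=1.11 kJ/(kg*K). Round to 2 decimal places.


T_ad = T_in + Hc / (m_p * cp)
Denominator = 22.4 * 1.11 = 24.8640
Temperature rise = 41641 / 24.8640 = 1674.75 K
T_ad = 131 + 1674.75 = 1805.75 deg C


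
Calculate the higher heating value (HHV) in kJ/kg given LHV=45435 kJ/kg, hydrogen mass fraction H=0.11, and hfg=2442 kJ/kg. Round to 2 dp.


HHV = LHV + hfg * 9 * H
Water addition = 2442 * 9 * 0.11 = 2417.580 kJ/kg
HHV = 45435 + 2417.580 = 47852.58 kJ/kg
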